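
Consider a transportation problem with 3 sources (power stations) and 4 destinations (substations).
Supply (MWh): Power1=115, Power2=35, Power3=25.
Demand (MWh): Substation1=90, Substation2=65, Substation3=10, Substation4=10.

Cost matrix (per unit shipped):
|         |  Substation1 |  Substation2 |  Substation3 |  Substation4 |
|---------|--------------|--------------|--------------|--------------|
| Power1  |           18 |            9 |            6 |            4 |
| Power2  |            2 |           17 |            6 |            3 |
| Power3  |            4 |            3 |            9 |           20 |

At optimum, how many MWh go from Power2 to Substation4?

0

The minimum-cost plan:
  Power1→Substation1: 30 × 18 = 540
  Power1→Substation2: 65 × 9 = 585
  Power1→Substation3: 10 × 6 = 60
  Power1→Substation4: 10 × 4 = 40
  Power2→Substation1: 35 × 2 = 70
  Power3→Substation1: 25 × 4 = 100
Total cost = 1395.
The route Power2→Substation4 is not used.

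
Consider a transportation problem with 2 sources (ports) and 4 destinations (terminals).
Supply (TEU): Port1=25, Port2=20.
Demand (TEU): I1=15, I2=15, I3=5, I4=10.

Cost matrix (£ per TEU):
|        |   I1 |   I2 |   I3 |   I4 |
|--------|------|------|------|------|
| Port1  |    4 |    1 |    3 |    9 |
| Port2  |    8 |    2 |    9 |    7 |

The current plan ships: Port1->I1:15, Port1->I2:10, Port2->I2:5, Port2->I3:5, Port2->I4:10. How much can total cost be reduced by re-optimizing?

Current plan cost = 15·4 + 10·1 + 5·2 + 5·9 + 10·7 = £195.
Optimal plan:
  Port1 to I1: 15 × £4 = £60
  Port1 to I2: 5 × £1 = £5
  Port1 to I3: 5 × £3 = £15
  Port2 to I2: 10 × £2 = £20
  Port2 to I4: 10 × £7 = £70
Optimal cost = £170.
Saving = 195 − 170 = £25.

25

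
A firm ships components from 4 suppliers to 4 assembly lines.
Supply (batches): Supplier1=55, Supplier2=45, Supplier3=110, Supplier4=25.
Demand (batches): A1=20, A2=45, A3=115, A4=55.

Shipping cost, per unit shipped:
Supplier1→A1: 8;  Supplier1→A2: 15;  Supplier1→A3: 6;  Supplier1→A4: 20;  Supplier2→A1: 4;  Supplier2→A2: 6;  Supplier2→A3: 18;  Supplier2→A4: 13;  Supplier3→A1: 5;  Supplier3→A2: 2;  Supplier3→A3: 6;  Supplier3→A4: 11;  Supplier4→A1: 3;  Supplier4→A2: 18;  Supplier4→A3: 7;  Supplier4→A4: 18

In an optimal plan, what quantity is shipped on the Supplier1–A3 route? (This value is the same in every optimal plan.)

55

Optimal shipments:
  Supplier1–A3: 55 batches
  Supplier2–A4: 45 batches
  Supplier3–A2: 45 batches
  Supplier3–A3: 55 batches
  Supplier3–A4: 10 batches
  Supplier4–A1: 20 batches
  Supplier4–A3: 5 batches
Total cost = 1540.
So Supplier1→A3 carries 55 batches.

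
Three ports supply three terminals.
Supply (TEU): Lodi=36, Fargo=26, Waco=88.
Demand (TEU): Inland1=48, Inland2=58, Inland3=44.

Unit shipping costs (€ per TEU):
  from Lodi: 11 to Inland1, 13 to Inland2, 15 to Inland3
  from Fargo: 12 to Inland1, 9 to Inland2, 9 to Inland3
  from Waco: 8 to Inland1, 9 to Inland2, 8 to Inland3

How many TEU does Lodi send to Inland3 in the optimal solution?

0

Solving gives:
  Lodi–Inland1: 36 × €11 = €396
  Fargo–Inland2: 26 × €9 = €234
  Waco–Inland1: 12 × €8 = €96
  Waco–Inland2: 32 × €9 = €288
  Waco–Inland3: 44 × €8 = €352
Total cost = €1366.
The route Lodi→Inland3 is not used.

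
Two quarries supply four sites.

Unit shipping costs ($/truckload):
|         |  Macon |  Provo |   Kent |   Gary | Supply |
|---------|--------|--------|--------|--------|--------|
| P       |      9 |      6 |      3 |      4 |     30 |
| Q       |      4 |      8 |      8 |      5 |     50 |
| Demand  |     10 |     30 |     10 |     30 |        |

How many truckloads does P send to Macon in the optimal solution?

Solving gives:
  P to Provo: 20 × $6 = $120
  P to Kent: 10 × $3 = $30
  Q to Macon: 10 × $4 = $40
  Q to Provo: 10 × $8 = $80
  Q to Gary: 30 × $5 = $150
Total cost = $420.
The route P→Macon is not used.

0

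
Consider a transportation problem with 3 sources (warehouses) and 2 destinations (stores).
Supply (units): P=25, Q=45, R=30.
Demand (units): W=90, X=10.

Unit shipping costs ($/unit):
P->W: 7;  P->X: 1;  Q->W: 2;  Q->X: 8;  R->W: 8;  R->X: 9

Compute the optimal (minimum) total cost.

445

Optimal allocation:
  P→W: 15 × $7 = $105
  P→X: 10 × $1 = $10
  Q→W: 45 × $2 = $90
  R→W: 30 × $8 = $240
Total = 105 + 10 + 90 + 240 = $445.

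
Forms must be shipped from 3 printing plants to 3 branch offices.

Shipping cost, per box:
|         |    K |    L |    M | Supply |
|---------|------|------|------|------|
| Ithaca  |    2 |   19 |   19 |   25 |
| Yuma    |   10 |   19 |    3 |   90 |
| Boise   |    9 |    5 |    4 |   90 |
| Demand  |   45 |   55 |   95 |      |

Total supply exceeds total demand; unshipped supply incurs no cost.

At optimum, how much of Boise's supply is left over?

10

Minimum-cost shipments:
  Ithaca–K: 25 boxes
  Yuma–M: 90 boxes
  Boise–K: 20 boxes
  Boise–L: 55 boxes
  Boise–M: 5 boxes
Total cost = 795.
Boise ships 80 of its 90, leaving 10.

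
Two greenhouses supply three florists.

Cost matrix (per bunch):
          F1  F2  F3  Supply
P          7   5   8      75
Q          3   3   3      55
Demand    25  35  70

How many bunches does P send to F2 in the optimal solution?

Solving gives:
  P–F1: 25 × 7 = 175
  P–F2: 35 × 5 = 175
  P–F3: 15 × 8 = 120
  Q–F3: 55 × 3 = 165
Total cost = 635.
So P→F2 carries 35 bunches.

35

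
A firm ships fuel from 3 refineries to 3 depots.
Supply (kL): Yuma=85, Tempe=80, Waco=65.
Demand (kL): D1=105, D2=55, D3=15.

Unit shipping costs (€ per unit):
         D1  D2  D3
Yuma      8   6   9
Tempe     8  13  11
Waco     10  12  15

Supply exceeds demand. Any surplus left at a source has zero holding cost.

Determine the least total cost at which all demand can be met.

An optimal shipping plan:
  Yuma→D1: 15 kL
  Yuma→D2: 55 kL
  Yuma→D3: 15 kL
  Tempe→D1: 80 kL
  Waco→D1: 10 kL
Total cost = €1325.
(Supply check: Yuma ships 85; Tempe ships 80; Waco ships 10.)

1325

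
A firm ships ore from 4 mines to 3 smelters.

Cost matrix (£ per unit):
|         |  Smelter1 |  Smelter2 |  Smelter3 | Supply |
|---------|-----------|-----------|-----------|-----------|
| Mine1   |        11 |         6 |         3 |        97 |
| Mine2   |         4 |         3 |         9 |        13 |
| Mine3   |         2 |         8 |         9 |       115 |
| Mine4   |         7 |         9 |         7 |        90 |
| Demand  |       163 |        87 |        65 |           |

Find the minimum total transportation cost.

Optimal allocation:
  Mine1 to Smelter2: 32 × £6 = £192
  Mine1 to Smelter3: 65 × £3 = £195
  Mine2 to Smelter2: 13 × £3 = £39
  Mine3 to Smelter1: 115 × £2 = £230
  Mine4 to Smelter1: 48 × £7 = £336
  Mine4 to Smelter2: 42 × £9 = £378
Total = 192 + 195 + 39 + 230 + 336 + 378 = £1370.
(Supply check: Mine1 ships 97; Mine2 ships 13; Mine3 ships 115; Mine4 ships 90.)

1370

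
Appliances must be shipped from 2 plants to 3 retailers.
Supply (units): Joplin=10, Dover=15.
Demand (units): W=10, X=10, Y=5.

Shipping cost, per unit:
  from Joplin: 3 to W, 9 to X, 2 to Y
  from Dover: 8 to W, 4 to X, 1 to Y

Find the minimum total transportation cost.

One minimum-cost allocation:
  Joplin->W: 10 × 3 = 30
  Dover->X: 10 × 4 = 40
  Dover->Y: 5 × 1 = 5
Total = 30 + 40 + 5 = 75.

75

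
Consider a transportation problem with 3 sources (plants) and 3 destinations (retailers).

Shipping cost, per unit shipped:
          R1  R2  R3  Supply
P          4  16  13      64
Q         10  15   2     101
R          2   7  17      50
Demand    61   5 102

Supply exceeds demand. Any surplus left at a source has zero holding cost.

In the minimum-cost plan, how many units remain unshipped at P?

Minimum-cost shipments:
  P–R1: 16 units
  P–R3: 1 units
  Q–R3: 101 units
  R–R1: 45 units
  R–R2: 5 units
Total cost = 404.
P ships 17 of its 64, leaving 47.

47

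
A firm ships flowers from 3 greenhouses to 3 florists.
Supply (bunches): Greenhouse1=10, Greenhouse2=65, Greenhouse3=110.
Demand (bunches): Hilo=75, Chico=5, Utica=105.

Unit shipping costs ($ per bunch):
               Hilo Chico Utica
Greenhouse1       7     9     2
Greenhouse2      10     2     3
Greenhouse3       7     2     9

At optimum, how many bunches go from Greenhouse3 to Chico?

Optimal shipments:
  Greenhouse1→Utica: 10 × $2 = $20
  Greenhouse2→Utica: 65 × $3 = $195
  Greenhouse3→Hilo: 75 × $7 = $525
  Greenhouse3→Chico: 5 × $2 = $10
  Greenhouse3→Utica: 30 × $9 = $270
Total cost = $1020.
So Greenhouse3→Chico carries 5 bunches.

5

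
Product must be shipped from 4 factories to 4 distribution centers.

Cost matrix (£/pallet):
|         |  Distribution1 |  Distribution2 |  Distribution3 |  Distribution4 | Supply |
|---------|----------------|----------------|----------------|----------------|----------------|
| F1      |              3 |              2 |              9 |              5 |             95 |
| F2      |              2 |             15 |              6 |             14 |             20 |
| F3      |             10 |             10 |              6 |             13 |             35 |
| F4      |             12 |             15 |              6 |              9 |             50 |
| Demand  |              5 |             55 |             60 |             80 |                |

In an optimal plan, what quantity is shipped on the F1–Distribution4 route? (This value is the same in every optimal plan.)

Optimal shipments:
  F1–Distribution2: 55 × £2 = £110
  F1–Distribution4: 40 × £5 = £200
  F2–Distribution1: 5 × £2 = £10
  F2–Distribution3: 15 × £6 = £90
  F3–Distribution3: 35 × £6 = £210
  F4–Distribution3: 10 × £6 = £60
  F4–Distribution4: 40 × £9 = £360
Total cost = £1040.
So F1→Distribution4 carries 40 pallets.

40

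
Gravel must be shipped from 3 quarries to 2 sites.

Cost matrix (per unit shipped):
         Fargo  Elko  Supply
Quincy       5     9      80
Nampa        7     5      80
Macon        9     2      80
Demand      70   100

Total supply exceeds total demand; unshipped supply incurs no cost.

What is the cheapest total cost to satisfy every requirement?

An optimal shipping plan:
  Quincy–Fargo: 70 × 5 = 350
  Nampa–Elko: 20 × 5 = 100
  Macon–Elko: 80 × 2 = 160
Total = 350 + 100 + 160 = 610.
(Supply check: Quincy ships 70; Nampa ships 20; Macon ships 80.)

610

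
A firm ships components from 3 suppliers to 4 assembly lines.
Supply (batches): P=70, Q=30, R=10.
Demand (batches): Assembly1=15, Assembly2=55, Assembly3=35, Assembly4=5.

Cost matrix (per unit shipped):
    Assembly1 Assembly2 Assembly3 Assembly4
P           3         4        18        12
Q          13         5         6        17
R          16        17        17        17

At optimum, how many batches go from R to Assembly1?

0

Solving gives:
  P→Assembly1: 15 × 3 = 45
  P→Assembly2: 55 × 4 = 220
  Q→Assembly3: 30 × 6 = 180
  R→Assembly3: 5 × 17 = 85
  R→Assembly4: 5 × 17 = 85
Total cost = 615.
The route R→Assembly1 is not used.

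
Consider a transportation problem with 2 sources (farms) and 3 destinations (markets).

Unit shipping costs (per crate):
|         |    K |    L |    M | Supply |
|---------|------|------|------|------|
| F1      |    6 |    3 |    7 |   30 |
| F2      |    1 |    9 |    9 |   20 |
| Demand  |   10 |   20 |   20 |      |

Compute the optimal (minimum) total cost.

A cheapest plan:
  F1–L: 20 × 3 = 60
  F1–M: 10 × 7 = 70
  F2–K: 10 × 1 = 10
  F2–M: 10 × 9 = 90
Total = 60 + 70 + 10 + 90 = 230.

230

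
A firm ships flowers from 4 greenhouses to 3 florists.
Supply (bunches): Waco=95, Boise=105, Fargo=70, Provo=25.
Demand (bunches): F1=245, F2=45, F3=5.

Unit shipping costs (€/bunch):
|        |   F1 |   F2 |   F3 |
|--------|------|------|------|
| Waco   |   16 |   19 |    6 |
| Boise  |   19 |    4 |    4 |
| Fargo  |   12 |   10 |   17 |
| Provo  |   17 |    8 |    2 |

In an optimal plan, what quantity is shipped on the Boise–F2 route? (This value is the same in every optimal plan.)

45

Optimal shipments:
  Waco–F1: 95 × €16 = €1520
  Boise–F1: 60 × €19 = €1140
  Boise–F2: 45 × €4 = €180
  Fargo–F1: 70 × €12 = €840
  Provo–F1: 20 × €17 = €340
  Provo–F3: 5 × €2 = €10
Total cost = €4030.
So Boise→F2 carries 45 bunches.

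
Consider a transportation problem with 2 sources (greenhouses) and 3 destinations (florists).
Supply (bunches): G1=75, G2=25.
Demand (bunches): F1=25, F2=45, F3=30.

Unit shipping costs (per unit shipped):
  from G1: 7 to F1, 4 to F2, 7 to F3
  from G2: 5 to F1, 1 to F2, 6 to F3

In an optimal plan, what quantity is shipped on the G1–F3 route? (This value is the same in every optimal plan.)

30

Solving gives:
  G1 to F1: 25 × 7 = 175
  G1 to F2: 20 × 4 = 80
  G1 to F3: 30 × 7 = 210
  G2 to F2: 25 × 1 = 25
Total cost = 490.
So G1→F3 carries 30 bunches.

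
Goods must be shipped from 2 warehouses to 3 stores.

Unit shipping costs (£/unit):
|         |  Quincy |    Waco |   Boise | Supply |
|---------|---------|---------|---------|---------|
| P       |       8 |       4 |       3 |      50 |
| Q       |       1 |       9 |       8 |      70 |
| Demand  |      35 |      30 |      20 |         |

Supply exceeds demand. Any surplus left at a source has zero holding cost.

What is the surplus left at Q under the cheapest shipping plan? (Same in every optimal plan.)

35

Minimum-cost shipments:
  P–Waco: 30 × £4 = £120
  P–Boise: 20 × £3 = £60
  Q–Quincy: 35 × £1 = £35
Total cost = £215.
Q ships 35 of its 70, leaving 35.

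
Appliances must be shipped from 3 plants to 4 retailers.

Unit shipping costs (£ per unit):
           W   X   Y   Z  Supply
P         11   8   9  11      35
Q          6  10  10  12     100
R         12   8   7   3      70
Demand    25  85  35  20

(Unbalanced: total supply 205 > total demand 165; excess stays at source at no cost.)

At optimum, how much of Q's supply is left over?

Minimum-cost shipments:
  P→X: 35 units
  Q→W: 25 units
  Q→X: 35 units
  R→X: 15 units
  R→Y: 35 units
  R→Z: 20 units
Total cost = £1205.
Q ships 60 of its 100, leaving 40.

40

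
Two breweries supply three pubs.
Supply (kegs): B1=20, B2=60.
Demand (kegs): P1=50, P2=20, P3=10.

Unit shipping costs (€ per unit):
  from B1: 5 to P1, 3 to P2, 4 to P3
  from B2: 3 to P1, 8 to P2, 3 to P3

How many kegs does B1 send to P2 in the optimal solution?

The minimum-cost plan:
  B1–P2: 20 kegs
  B2–P1: 50 kegs
  B2–P3: 10 kegs
Total cost = €240.
So B1→P2 carries 20 kegs.

20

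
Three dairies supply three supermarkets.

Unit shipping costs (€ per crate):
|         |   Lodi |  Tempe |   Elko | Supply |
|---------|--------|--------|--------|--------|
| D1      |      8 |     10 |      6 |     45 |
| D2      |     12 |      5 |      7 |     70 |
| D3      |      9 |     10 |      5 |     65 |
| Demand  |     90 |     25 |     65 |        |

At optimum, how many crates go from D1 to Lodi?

Solving gives:
  D1 to Lodi: 45 crates
  D2 to Tempe: 25 crates
  D2 to Elko: 45 crates
  D3 to Lodi: 45 crates
  D3 to Elko: 20 crates
Total cost = €1305.
So D1→Lodi carries 45 crates.

45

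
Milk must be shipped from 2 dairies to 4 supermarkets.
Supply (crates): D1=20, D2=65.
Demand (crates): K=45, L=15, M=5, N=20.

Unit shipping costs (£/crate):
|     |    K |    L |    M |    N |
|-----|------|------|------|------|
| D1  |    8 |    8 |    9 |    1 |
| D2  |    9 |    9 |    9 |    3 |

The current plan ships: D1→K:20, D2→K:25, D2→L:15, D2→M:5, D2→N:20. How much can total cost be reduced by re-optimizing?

Current plan cost = 20·8 + 25·9 + 15·9 + 5·9 + 20·3 = £625.
Optimal plan:
  D1→N: 20 × £1 = £20
  D2→K: 45 × £9 = £405
  D2→L: 15 × £9 = £135
  D2→M: 5 × £9 = £45
Optimal cost = £605.
Saving = 625 − 605 = £20.

20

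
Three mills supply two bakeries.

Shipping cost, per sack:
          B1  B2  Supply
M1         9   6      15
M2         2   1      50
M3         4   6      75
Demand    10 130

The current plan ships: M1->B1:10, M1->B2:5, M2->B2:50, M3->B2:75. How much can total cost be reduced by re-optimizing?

Current plan cost = 10·9 + 5·6 + 50·1 + 75·6 = 620.
Optimal plan:
  M1–B2: 15 × 6 = 90
  M2–B2: 50 × 1 = 50
  M3–B1: 10 × 4 = 40
  M3–B2: 65 × 6 = 390
Optimal cost = 570.
Saving = 620 − 570 = 50.

50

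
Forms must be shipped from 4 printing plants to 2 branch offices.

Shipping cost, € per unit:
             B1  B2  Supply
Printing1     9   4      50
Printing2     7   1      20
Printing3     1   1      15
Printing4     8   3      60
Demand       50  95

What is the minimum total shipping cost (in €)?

590

An optimal shipping plan:
  Printing1 to B2: 50 × €4 = €200
  Printing2 to B2: 20 × €1 = €20
  Printing3 to B1: 15 × €1 = €15
  Printing4 to B1: 35 × €8 = €280
  Printing4 to B2: 25 × €3 = €75
Total = 200 + 20 + 15 + 280 + 75 = €590.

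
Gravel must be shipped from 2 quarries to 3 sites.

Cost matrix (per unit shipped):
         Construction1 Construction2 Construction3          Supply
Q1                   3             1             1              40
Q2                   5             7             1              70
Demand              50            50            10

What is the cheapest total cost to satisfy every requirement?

One minimum-cost allocation:
  Q1–Construction2: 40 × 1 = 40
  Q2–Construction1: 50 × 5 = 250
  Q2–Construction2: 10 × 7 = 70
  Q2–Construction3: 10 × 1 = 10
Total = 40 + 250 + 70 + 10 = 370.
(Supply check: Q1 ships 40; Q2 ships 70.)

370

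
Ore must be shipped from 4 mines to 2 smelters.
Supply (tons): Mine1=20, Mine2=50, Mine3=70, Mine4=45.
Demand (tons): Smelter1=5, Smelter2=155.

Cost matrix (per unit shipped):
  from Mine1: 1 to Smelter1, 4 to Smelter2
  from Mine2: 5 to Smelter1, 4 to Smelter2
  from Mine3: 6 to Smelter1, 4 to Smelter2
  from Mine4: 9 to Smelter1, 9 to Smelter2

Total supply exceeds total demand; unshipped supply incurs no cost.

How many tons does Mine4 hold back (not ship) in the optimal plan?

25

An optimal plan:
  Mine1→Smelter1: 5 × 1 = 5
  Mine1→Smelter2: 15 × 4 = 60
  Mine2→Smelter2: 50 × 4 = 200
  Mine3→Smelter2: 70 × 4 = 280
  Mine4→Smelter2: 20 × 9 = 180
Total cost = 725.
Mine4 ships 20 of its 45, leaving 25.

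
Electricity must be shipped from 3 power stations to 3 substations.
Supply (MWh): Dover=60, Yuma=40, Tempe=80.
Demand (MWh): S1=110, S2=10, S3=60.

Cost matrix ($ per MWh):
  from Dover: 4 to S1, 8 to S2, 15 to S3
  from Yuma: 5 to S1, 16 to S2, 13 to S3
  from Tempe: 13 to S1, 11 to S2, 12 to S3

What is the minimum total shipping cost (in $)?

1400

Optimal allocation:
  Dover→S1: 60 × $4 = $240
  Yuma→S1: 40 × $5 = $200
  Tempe→S1: 10 × $13 = $130
  Tempe→S2: 10 × $11 = $110
  Tempe→S3: 60 × $12 = $720
Total = 240 + 200 + 130 + 110 + 720 = $1400.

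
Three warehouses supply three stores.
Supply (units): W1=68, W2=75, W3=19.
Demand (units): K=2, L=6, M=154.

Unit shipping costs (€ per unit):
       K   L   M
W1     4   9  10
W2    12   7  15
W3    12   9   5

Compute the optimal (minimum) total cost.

One minimum-cost allocation:
  W1 to K: 2 × €4 = €8
  W1 to M: 66 × €10 = €660
  W2 to L: 6 × €7 = €42
  W2 to M: 69 × €15 = €1035
  W3 to M: 19 × €5 = €95
Total = 8 + 660 + 42 + 1035 + 95 = €1840.

1840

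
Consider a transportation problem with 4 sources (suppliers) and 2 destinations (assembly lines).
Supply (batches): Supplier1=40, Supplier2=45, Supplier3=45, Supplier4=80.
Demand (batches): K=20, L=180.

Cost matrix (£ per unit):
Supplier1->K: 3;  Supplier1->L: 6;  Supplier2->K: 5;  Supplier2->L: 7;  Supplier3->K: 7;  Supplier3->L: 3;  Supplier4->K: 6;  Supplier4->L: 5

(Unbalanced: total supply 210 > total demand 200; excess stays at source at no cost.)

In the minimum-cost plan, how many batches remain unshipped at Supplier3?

0

Minimum-cost shipments:
  Supplier1→K: 20 batches
  Supplier1→L: 20 batches
  Supplier2→L: 35 batches
  Supplier3→L: 45 batches
  Supplier4→L: 80 batches
Total cost = £960.
Supplier3 ships 45 of its 45, leaving 0.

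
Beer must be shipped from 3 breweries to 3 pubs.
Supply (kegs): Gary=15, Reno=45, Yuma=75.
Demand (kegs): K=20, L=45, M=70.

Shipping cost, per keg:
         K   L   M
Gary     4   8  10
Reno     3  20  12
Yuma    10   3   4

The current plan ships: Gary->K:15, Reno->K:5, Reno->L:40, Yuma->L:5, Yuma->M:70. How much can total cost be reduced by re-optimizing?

Current plan cost = 15·4 + 5·3 + 40·20 + 5·3 + 70·4 = 1170.
Optimal plan:
  Gary to L: 15 kegs
  Reno to K: 20 kegs
  Reno to M: 25 kegs
  Yuma to L: 30 kegs
  Yuma to M: 45 kegs
Optimal cost = 750.
Saving = 1170 − 750 = 420.

420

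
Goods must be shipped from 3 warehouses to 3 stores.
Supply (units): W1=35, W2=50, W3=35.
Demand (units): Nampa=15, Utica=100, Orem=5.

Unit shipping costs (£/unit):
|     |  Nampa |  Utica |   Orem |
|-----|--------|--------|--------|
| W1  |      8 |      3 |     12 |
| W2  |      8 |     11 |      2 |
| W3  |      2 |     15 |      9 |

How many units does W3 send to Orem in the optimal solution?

The minimum-cost plan:
  W1–Utica: 35 × £3 = £105
  W2–Utica: 45 × £11 = £495
  W2–Orem: 5 × £2 = £10
  W3–Nampa: 15 × £2 = £30
  W3–Utica: 20 × £15 = £300
Total cost = £940.
The route W3→Orem is not used.

0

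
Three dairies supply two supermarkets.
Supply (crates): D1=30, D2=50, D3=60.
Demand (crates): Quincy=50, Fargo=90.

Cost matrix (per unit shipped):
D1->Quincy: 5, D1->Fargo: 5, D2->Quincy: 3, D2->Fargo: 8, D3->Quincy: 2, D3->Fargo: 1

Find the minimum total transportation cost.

Optimal allocation:
  D1->Fargo: 30 crates
  D2->Quincy: 50 crates
  D3->Fargo: 60 crates
Total cost = 360.
(Supply check: D1 ships 30; D2 ships 50; D3 ships 60.)

360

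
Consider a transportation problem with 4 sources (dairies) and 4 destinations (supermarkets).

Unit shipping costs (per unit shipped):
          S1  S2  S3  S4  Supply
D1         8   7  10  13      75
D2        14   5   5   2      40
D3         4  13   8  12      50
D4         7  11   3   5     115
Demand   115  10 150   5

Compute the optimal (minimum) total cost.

1320

An optimal shipping plan:
  D1→S1: 65 crates
  D1→S2: 10 crates
  D2→S3: 35 crates
  D2→S4: 5 crates
  D3→S1: 50 crates
  D4→S3: 115 crates
Total cost = 1320.
(Supply check: D1 ships 75; D2 ships 40; D3 ships 50; D4 ships 115.)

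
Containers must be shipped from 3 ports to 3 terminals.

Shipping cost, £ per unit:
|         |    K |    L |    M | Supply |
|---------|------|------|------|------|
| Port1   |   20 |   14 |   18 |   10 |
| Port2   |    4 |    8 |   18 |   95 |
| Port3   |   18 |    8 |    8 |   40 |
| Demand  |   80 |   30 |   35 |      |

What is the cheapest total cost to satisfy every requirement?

An optimal shipping plan:
  Port1->L: 10 TEU
  Port2->K: 80 TEU
  Port2->L: 15 TEU
  Port3->L: 5 TEU
  Port3->M: 35 TEU
Total cost = £900.

900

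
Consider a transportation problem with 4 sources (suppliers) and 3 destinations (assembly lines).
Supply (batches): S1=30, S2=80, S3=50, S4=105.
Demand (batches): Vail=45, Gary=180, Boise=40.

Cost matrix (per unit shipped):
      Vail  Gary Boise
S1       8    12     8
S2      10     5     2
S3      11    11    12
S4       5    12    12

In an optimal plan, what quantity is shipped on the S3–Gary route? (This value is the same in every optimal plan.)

50

Optimal shipments:
  S1->Boise: 30 × 8 = 240
  S2->Gary: 70 × 5 = 350
  S2->Boise: 10 × 2 = 20
  S3->Gary: 50 × 11 = 550
  S4->Vail: 45 × 5 = 225
  S4->Gary: 60 × 12 = 720
Total cost = 2105.
So S3→Gary carries 50 batches.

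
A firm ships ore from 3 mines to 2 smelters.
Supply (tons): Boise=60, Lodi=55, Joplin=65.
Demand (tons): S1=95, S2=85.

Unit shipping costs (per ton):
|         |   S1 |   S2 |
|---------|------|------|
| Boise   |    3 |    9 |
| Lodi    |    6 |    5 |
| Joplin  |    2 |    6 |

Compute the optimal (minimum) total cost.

A cheapest plan:
  Boise–S1: 60 × 3 = 180
  Lodi–S2: 55 × 5 = 275
  Joplin–S1: 35 × 2 = 70
  Joplin–S2: 30 × 6 = 180
Total = 180 + 275 + 70 + 180 = 705.

705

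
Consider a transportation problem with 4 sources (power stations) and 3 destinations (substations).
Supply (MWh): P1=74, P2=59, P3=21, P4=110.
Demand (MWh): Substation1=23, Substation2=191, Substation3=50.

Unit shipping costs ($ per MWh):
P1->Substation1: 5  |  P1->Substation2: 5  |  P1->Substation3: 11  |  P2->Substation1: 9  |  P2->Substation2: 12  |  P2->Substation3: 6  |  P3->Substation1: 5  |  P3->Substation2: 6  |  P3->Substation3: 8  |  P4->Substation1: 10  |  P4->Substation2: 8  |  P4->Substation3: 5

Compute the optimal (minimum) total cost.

1743

One minimum-cost allocation:
  P1 to Substation2: 74 MWh
  P2 to Substation1: 9 MWh
  P2 to Substation3: 50 MWh
  P3 to Substation1: 14 MWh
  P3 to Substation2: 7 MWh
  P4 to Substation2: 110 MWh
Total cost = $1743.
(Supply check: P1 ships 74; P2 ships 59; P3 ships 21; P4 ships 110.)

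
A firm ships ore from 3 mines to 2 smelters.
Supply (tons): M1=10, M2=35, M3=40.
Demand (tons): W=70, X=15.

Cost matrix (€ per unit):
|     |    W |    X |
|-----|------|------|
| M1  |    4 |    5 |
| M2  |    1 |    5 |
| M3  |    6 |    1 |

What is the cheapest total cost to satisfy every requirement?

An optimal shipping plan:
  M1->W: 10 tons
  M2->W: 35 tons
  M3->W: 25 tons
  M3->X: 15 tons
Total cost = €240.
(Supply check: M1 ships 10; M2 ships 35; M3 ships 40.)

240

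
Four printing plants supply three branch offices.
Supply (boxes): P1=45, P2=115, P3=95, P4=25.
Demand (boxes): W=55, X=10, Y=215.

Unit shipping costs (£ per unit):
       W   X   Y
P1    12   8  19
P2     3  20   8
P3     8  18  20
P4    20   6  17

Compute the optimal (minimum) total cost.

3330

An optimal shipping plan:
  P1–X: 10 × £8 = £80
  P1–Y: 35 × £19 = £665
  P2–Y: 115 × £8 = £920
  P3–W: 55 × £8 = £440
  P3–Y: 40 × £20 = £800
  P4–Y: 25 × £17 = £425
Total = 80 + 665 + 920 + 440 + 800 + 425 = £3330.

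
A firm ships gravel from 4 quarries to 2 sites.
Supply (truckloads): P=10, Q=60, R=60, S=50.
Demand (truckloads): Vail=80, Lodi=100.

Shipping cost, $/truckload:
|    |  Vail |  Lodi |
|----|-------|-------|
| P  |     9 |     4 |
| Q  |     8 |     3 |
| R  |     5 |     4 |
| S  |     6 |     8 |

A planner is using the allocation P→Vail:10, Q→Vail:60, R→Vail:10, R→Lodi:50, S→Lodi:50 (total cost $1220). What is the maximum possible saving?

430

Current plan cost = 10·9 + 60·8 + 10·5 + 50·4 + 50·8 = $1220.
Optimal plan:
  P→Lodi: 10 truckloads
  Q→Lodi: 60 truckloads
  R→Vail: 30 truckloads
  R→Lodi: 30 truckloads
  S→Vail: 50 truckloads
Optimal cost = $790.
Saving = 1220 − 790 = $430.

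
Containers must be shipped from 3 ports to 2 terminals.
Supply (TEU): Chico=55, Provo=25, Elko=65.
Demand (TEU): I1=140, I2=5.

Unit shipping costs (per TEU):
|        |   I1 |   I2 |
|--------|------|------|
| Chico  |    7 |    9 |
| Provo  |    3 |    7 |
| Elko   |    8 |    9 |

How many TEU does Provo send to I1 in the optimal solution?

Solving gives:
  Chico→I1: 55 × 7 = 385
  Provo→I1: 25 × 3 = 75
  Elko→I1: 60 × 8 = 480
  Elko→I2: 5 × 9 = 45
Total cost = 985.
So Provo→I1 carries 25 TEU.

25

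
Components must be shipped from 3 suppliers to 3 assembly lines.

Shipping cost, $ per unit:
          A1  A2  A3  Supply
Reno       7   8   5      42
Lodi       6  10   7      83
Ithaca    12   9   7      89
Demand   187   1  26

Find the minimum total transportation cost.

1727

A cheapest plan:
  Reno→A1: 42 × $7 = $294
  Lodi→A1: 83 × $6 = $498
  Ithaca→A1: 62 × $12 = $744
  Ithaca→A2: 1 × $9 = $9
  Ithaca→A3: 26 × $7 = $182
Total = 294 + 498 + 744 + 9 + 182 = $1727.
(Supply check: Reno ships 42; Lodi ships 83; Ithaca ships 89.)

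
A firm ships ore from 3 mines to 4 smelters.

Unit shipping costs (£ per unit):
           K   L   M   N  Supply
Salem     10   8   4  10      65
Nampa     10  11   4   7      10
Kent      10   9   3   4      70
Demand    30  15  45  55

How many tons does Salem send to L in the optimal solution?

Optimal shipments:
  Salem->K: 20 × £10 = £200
  Salem->L: 15 × £8 = £120
  Salem->M: 30 × £4 = £120
  Nampa->K: 10 × £10 = £100
  Kent->M: 15 × £3 = £45
  Kent->N: 55 × £4 = £220
Total cost = £805.
So Salem→L carries 15 tons.

15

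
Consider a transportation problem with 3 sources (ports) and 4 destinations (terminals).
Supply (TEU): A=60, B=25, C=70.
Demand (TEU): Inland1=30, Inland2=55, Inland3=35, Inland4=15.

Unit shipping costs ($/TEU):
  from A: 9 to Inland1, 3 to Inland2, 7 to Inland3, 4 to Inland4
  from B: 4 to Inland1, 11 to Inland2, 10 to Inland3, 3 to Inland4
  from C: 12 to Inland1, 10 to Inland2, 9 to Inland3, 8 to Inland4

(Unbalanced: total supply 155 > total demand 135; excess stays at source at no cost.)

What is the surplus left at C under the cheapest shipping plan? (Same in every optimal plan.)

20

An optimal plan:
  A–Inland2: 55 × $3 = $165
  A–Inland4: 5 × $4 = $20
  B–Inland1: 25 × $4 = $100
  C–Inland1: 5 × $12 = $60
  C–Inland3: 35 × $9 = $315
  C–Inland4: 10 × $8 = $80
Total cost = $740.
C ships 50 of its 70, leaving 20.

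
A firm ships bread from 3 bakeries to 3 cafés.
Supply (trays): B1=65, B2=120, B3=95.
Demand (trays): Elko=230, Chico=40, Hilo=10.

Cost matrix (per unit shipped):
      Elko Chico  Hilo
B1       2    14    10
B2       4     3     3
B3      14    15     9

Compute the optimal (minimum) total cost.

A cheapest plan:
  B1→Elko: 65 × 2 = 130
  B2→Elko: 80 × 4 = 320
  B2→Chico: 40 × 3 = 120
  B3→Elko: 85 × 14 = 1190
  B3→Hilo: 10 × 9 = 90
Total = 130 + 320 + 120 + 1190 + 90 = 1850.
(Supply check: B1 ships 65; B2 ships 120; B3 ships 95.)

1850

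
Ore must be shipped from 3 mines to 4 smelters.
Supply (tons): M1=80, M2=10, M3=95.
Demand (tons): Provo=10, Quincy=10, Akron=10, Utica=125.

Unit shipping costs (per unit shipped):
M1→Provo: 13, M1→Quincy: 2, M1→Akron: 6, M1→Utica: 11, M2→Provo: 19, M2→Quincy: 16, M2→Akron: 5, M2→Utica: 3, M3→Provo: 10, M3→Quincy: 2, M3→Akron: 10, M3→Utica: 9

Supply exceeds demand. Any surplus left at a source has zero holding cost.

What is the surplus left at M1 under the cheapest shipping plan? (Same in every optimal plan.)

An optimal plan:
  M1→Quincy: 10 × 2 = 20
  M1→Akron: 10 × 6 = 60
  M1→Utica: 30 × 11 = 330
  M2→Utica: 10 × 3 = 30
  M3→Provo: 10 × 10 = 100
  M3→Utica: 85 × 9 = 765
Total cost = 1305.
M1 ships 50 of its 80, leaving 30.

30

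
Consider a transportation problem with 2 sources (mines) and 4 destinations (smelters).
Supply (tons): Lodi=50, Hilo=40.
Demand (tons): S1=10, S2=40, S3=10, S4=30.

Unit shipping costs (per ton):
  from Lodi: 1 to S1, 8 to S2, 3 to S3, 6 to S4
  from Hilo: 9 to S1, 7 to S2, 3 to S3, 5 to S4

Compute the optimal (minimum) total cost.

500

Optimal allocation:
  Lodi–S1: 10 tons
  Lodi–S2: 30 tons
  Lodi–S3: 10 tons
  Hilo–S2: 10 tons
  Hilo–S4: 30 tons
Total cost = 500.
(Supply check: Lodi ships 50; Hilo ships 40.)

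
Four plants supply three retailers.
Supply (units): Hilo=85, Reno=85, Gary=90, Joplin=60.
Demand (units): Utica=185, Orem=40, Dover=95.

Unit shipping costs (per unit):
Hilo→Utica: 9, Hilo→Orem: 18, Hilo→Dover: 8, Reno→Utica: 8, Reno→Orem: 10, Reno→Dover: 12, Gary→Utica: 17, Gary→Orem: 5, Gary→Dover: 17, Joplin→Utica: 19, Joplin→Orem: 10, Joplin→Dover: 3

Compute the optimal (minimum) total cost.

2640

A cheapest plan:
  Hilo→Utica: 50 × 9 = 450
  Hilo→Dover: 35 × 8 = 280
  Reno→Utica: 85 × 8 = 680
  Gary→Utica: 50 × 17 = 850
  Gary→Orem: 40 × 5 = 200
  Joplin→Dover: 60 × 3 = 180
Total = 450 + 280 + 680 + 850 + 200 + 180 = 2640.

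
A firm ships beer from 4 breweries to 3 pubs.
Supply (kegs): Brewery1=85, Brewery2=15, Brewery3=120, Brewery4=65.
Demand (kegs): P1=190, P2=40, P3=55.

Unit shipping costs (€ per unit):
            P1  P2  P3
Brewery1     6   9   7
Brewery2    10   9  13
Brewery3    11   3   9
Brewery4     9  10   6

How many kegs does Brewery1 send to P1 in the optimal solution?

Optimal shipments:
  Brewery1->P1: 85 × €6 = €510
  Brewery2->P1: 15 × €10 = €150
  Brewery3->P1: 80 × €11 = €880
  Brewery3->P2: 40 × €3 = €120
  Brewery4->P1: 10 × €9 = €90
  Brewery4->P3: 55 × €6 = €330
Total cost = €2080.
So Brewery1→P1 carries 85 kegs.

85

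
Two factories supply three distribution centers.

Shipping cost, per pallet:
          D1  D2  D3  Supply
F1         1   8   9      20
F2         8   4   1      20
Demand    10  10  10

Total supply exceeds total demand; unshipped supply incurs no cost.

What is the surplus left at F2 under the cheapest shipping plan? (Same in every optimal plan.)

0

An optimal plan:
  F1->D1: 10 × 1 = 10
  F2->D2: 10 × 4 = 40
  F2->D3: 10 × 1 = 10
Total cost = 60.
F2 ships 20 of its 20, leaving 0.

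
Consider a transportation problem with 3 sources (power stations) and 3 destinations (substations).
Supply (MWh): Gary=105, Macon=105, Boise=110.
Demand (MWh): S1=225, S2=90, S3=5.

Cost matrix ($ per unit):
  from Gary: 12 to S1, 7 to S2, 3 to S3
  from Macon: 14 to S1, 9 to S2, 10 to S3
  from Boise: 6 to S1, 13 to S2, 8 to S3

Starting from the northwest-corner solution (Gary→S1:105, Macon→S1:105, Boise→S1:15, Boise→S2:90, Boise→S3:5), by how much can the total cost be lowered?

1135

Current plan cost = 105·12 + 105·14 + 15·6 + 90·13 + 5·8 = $4030.
Optimal plan:
  Gary–S1: 10 × $12 = $120
  Gary–S2: 90 × $7 = $630
  Gary–S3: 5 × $3 = $15
  Macon–S1: 105 × $14 = $1470
  Boise–S1: 110 × $6 = $660
Optimal cost = $2895.
Saving = 4030 − 2895 = $1135.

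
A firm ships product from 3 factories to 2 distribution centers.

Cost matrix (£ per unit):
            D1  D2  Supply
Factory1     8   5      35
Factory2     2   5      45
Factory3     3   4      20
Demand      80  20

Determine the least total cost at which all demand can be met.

370

One minimum-cost allocation:
  Factory1→D1: 15 pallets
  Factory1→D2: 20 pallets
  Factory2→D1: 45 pallets
  Factory3→D1: 20 pallets
Total cost = £370.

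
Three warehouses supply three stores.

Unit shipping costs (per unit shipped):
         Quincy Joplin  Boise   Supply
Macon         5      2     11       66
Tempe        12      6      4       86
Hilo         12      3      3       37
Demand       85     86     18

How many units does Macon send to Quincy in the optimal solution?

66

Solving gives:
  Macon to Quincy: 66 units
  Tempe to Quincy: 19 units
  Tempe to Joplin: 49 units
  Tempe to Boise: 18 units
  Hilo to Joplin: 37 units
Total cost = 1035.
So Macon→Quincy carries 66 units.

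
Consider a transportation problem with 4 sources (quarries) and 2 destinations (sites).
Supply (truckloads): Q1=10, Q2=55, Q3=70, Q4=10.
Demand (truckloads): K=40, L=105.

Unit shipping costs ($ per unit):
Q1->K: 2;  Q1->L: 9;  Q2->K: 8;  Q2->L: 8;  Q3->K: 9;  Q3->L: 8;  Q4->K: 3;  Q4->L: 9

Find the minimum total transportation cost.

A cheapest plan:
  Q1–K: 10 truckloads
  Q2–K: 20 truckloads
  Q2–L: 35 truckloads
  Q3–L: 70 truckloads
  Q4–K: 10 truckloads
Total cost = $1050.
(Supply check: Q1 ships 10; Q2 ships 55; Q3 ships 70; Q4 ships 10.)

1050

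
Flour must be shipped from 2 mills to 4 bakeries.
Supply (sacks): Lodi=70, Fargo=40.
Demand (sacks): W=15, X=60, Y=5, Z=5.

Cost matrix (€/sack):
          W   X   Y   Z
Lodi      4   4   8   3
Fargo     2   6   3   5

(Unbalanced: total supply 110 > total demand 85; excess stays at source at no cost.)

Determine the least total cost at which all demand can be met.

300

Optimal allocation:
  Lodi to X: 60 × €4 = €240
  Lodi to Z: 5 × €3 = €15
  Fargo to W: 15 × €2 = €30
  Fargo to Y: 5 × €3 = €15
Total = 240 + 15 + 30 + 15 = €300.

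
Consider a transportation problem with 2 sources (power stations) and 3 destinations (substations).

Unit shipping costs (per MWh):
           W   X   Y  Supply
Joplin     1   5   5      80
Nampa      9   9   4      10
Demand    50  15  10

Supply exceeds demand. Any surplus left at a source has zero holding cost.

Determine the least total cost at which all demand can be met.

165

An optimal shipping plan:
  Joplin–W: 50 × 1 = 50
  Joplin–X: 15 × 5 = 75
  Nampa–Y: 10 × 4 = 40
Total = 50 + 75 + 40 = 165.
(Supply check: Joplin ships 65; Nampa ships 10.)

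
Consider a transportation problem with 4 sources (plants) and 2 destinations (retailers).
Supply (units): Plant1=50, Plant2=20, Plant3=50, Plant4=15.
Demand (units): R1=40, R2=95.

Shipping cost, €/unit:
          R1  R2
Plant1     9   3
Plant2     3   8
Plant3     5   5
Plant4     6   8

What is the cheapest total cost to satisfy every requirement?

550

A cheapest plan:
  Plant1 to R2: 50 × €3 = €150
  Plant2 to R1: 20 × €3 = €60
  Plant3 to R1: 5 × €5 = €25
  Plant3 to R2: 45 × €5 = €225
  Plant4 to R1: 15 × €6 = €90
Total = 150 + 60 + 25 + 225 + 90 = €550.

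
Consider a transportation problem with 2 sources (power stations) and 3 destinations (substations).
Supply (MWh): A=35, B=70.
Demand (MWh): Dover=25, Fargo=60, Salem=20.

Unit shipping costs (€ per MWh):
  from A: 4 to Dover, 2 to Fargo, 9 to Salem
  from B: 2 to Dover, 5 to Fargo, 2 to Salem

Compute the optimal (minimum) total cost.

285

One minimum-cost allocation:
  A→Fargo: 35 × €2 = €70
  B→Dover: 25 × €2 = €50
  B→Fargo: 25 × €5 = €125
  B→Salem: 20 × €2 = €40
Total = 70 + 50 + 125 + 40 = €285.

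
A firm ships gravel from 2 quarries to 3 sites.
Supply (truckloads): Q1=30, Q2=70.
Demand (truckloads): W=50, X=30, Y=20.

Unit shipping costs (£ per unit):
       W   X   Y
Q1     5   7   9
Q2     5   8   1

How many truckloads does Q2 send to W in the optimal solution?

The minimum-cost plan:
  Q1→X: 30 truckloads
  Q2→W: 50 truckloads
  Q2→Y: 20 truckloads
Total cost = £480.
So Q2→W carries 50 truckloads.

50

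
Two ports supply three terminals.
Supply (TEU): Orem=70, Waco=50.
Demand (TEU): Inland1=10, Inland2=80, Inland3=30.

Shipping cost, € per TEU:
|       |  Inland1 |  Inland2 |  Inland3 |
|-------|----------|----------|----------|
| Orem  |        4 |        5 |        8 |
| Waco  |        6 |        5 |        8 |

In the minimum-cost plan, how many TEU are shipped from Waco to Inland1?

0

The minimum-cost plan:
  Orem→Inland1: 10 × €4 = €40
  Orem→Inland2: 30 × €5 = €150
  Orem→Inland3: 30 × €8 = €240
  Waco→Inland2: 50 × €5 = €250
Total cost = €680.
The route Waco→Inland1 is not used.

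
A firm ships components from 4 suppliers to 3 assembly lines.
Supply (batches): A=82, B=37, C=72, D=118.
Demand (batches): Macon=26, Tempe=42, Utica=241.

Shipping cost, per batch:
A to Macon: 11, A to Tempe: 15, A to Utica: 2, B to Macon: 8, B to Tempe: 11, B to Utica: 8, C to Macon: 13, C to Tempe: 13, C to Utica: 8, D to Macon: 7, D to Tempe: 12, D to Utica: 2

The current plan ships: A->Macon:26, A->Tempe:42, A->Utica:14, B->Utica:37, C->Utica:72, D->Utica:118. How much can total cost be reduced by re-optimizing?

592

Current plan cost = 26·11 + 42·15 + 14·2 + 37·8 + 72·8 + 118·2 = 2052.
Optimal plan:
  A–Utica: 82 batches
  B–Macon: 26 batches
  B–Tempe: 11 batches
  C–Tempe: 31 batches
  C–Utica: 41 batches
  D–Utica: 118 batches
Optimal cost = 1460.
Saving = 2052 − 1460 = 592.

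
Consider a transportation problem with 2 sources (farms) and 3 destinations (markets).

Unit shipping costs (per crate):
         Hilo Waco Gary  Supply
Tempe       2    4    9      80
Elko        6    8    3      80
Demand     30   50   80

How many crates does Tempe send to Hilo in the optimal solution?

Optimal shipments:
  Tempe to Hilo: 30 × 2 = 60
  Tempe to Waco: 50 × 4 = 200
  Elko to Gary: 80 × 3 = 240
Total cost = 500.
So Tempe→Hilo carries 30 crates.

30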